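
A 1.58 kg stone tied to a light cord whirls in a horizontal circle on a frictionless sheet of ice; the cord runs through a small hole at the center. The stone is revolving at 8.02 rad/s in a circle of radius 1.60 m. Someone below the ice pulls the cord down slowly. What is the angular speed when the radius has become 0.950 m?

ω₂ ≈ 22.7 rad/s

No torque about the axis ⇒ m r₁² ω₁ = m r₂² ω₂.
ω₂ = ω₁ (r₁/r₂)² = (8.02)(1.60/0.950)² = 22.75 rad/s.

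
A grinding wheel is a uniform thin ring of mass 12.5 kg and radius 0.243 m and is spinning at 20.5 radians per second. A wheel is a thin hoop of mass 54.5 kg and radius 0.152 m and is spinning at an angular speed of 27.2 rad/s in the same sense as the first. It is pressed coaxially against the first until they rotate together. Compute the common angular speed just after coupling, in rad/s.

The coupling torques are internal; angular momentum about the shared axis is conserved.
Moments of inertia: I_A = (12.5)(0.243)² = 0.7381 kg·m²; I_B = (54.5)(0.152)² = 1.259 kg·m².
Taking A's sense as positive: L = (0.7381)(20.5) + (1.259)(27.2) = 49.38 kg·m²·rad/s.
Combined I = 0.7381 + 1.259 = 1.997 kg·m².
ω_f = L / I = 49.38 / 1.997 = 24.72 rad/s.

|ω_f| ≈ 24.7 rad/s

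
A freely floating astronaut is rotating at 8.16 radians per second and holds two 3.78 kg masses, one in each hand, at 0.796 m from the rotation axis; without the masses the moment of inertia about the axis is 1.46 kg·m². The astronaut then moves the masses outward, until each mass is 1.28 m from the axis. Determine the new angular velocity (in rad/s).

ω₂ ≈ 3.68 rad/s

No external torque acts about the spin axis, so angular momentum is conserved.
I₁ = 1.46 + 2(3.78)(0.796)² = 6.250 kg·m²; I₂ = 1.46 + 2(3.78)(1.28)² = 13.85 kg·m².
ω₂ = I₁ω₁ / I₂ = (6.250)(8.16 rad/s) / (13.85) = 3.683 rad/s.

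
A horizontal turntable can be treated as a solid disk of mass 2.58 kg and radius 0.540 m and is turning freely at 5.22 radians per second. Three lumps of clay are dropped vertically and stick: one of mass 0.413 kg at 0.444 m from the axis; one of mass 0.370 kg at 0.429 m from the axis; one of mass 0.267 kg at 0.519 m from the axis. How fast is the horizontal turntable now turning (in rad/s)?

The added mass arrives with no angular momentum about the axis, and any external torque about the axis is negligible, so the system's angular momentum is conserved.
I_p = ½(2.58)(0.540)² = 0.3762 kg·m².
Added inertia Σmr² = (0.413)(0.444)² + (0.370)(0.429)² + (0.267)(0.519)² = 0.2214 kg·m²; I_f = 0.3762 + 0.2214 = 0.5976 kg·m².
ω_f = I_p ω_i / I_f = (0.3762)(5.22) / 0.5976 = 3.286 rad/s.

ω_f ≈ 3.29 rad/s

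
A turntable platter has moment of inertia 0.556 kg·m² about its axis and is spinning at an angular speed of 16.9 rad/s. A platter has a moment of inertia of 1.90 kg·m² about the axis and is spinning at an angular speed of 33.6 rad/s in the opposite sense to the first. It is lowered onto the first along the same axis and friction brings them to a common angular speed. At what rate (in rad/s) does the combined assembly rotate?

|ω_f| ≈ 22.2 rad/s

No external torque acts about the common axis, so total angular momentum is conserved.
Taking A's sense as positive: L = (0.5560)(16.9) − (1.900)(33.6) = -54.44 kg·m²·rad/s.
Combined I = 0.5560 + 1.900 = 2.456 kg·m².
ω_f = L / I = -54.44 / 2.456 = -22.17 rad/s.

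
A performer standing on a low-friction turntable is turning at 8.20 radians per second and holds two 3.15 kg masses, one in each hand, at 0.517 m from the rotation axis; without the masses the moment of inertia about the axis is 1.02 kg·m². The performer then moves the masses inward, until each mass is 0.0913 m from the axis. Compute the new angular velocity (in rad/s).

ω₂ ≈ 20.7 rad/s

Angular momentum about the spin axis is conserved since the torque about it is zero.
I₁ = 1.02 + 2(3.15)(0.517)² = 2.704 kg·m²; I₂ = 1.02 + 2(3.15)(0.0913)² = 1.073 kg·m².
ω₂ = I₁ω₁ / I₂ = (2.704)(8.20 rad/s) / (1.073) = 20.67 rad/s.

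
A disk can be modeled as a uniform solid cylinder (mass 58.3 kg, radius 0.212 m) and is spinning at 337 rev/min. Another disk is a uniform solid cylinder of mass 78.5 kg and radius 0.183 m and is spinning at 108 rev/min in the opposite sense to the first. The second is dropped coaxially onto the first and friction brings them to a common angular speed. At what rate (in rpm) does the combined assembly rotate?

|ω_f| ≈ 114 rpm

No external torque acts about the common axis, so total angular momentum is conserved.
Moments of inertia: I_A = ½(58.3)(0.212)² = 1.310 kg·m²; I_B = ½(78.5)(0.183)² = 1.314 kg·m².
Taking A's sense as positive: L = (1.310)(337) − (1.314)(108) = 299.5 kg·m²·rpm.
Combined I = 1.310 + 1.314 = 2.625 kg·m².
ω_f = L / I = 299.5 / 2.625 = 114.1 rpm.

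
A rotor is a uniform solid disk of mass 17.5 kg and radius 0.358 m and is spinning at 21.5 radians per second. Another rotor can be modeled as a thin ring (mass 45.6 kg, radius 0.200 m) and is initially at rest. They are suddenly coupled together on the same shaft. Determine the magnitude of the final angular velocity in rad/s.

|ω_f| ≈ 8.19 rad/s

The coupling torques are internal; angular momentum about the shared axis is conserved.
Moments of inertia: I_A = ½(17.5)(0.358)² = 1.121 kg·m²; I_B = (45.6)(0.200)² = 1.824 kg·m².
Taking A's sense as positive: L = (1.121)(21.5) = 24.11 kg·m²·rad/s.
Combined I = 1.121 + 1.824 = 2.945 kg·m².
ω_f = L / I = 24.11 / 2.945 = 8.186 rad/s.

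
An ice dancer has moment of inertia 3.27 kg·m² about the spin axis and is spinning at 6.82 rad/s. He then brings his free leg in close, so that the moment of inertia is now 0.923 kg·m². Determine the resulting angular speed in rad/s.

ω₂ ≈ 24.2 rad/s

Angular momentum about the spin axis is conserved since the torque about it is zero.
ω₂ = I₁ω₁ / I₂ = (3.270)(6.82 rad/s) / (0.9230) = 24.16 rad/s.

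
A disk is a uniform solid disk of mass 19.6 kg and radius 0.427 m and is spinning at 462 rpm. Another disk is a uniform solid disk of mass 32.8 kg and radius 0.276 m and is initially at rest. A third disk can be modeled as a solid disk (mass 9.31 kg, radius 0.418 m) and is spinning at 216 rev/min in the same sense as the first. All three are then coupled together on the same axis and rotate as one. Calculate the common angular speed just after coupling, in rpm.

|ω_f| ≈ 260 rpm

The coupling torques are internal; angular momentum about the shared axis is conserved.
Moments of inertia: I_A = ½(19.6)(0.427)² = 1.787 kg·m²; I_B = ½(32.8)(0.276)² = 1.249 kg·m²; I_C = ½(9.31)(0.418)² = 0.8133 kg·m².
Taking A's sense as positive: L = (1.787)(462) + (0.8133)(216) = 1001 kg·m²·rpm.
Combined I = 1.787 + 1.249 + 0.8133 = 3.849 kg·m².
ω_f = L / I = 1001 / 3.849 = 260.1 rpm.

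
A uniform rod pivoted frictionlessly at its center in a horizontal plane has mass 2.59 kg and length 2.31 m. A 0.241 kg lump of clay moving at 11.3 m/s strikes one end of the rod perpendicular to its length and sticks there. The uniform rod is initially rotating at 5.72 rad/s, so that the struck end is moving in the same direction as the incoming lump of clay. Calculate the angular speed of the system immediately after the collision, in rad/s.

|ω_f| ≈ 6.61 rad/s

The axle reaction passes through the pivot and exerts no torque about it; angular momentum about the pivot is conserved through the impact.
I_p = (1/12)(2.59)(2.31)² = 1.152 kg·m². Taking the sense of the lump of clay's angular momentum as positive, L_{lump} = m v R = (0.241)(11.3)(2.31/2) = 3.145 kg·m²/s.
L_i = +I_p ω_p + m v R = +(1.152)(5.72) + 3.145 = 9.733 kg·m²/s.
After sticking, I_f = I_p + m R² = 1.152 + (0.241)(2.31/2)² = 1.473 kg·m².
ω_f = L_i / I_f = 9.733 / 1.473 = 6.607 rad/s.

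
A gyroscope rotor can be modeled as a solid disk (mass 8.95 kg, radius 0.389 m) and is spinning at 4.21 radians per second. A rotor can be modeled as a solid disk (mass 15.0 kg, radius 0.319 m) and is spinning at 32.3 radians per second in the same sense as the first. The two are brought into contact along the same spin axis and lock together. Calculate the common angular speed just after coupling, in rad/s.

The coupling torques are internal; angular momentum about the shared axis is conserved.
Moments of inertia: I_A = ½(8.95)(0.389)² = 0.6772 kg·m²; I_B = ½(15.0)(0.319)² = 0.7632 kg·m².
Taking A's sense as positive: L = (0.6772)(4.21) + (0.7632)(32.3) = 27.50 kg·m²·rad/s.
Combined I = 0.6772 + 0.7632 = 1.440 kg·m².
ω_f = L / I = 27.50 / 1.440 = 19.09 rad/s.

|ω_f| ≈ 19.1 rad/s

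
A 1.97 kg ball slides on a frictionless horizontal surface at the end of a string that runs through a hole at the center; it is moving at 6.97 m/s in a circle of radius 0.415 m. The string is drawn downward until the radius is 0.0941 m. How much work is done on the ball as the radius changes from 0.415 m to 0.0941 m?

W ≈ 883 J

Central (radial) force ⇒ zero torque about the center ⇒ m v r is constant.
v₂ = v₁ r₁ / r₂ = (6.97)(0.415) / (0.0941) = 30.74 m/s.
W = ΔKE = ½m(v₂² − v₁²) = 882.9 J.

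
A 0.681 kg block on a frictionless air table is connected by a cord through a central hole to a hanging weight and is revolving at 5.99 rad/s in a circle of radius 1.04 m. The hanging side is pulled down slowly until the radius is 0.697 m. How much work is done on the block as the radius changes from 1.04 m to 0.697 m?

The constraining force is radial, so m r² ω about the center is conserved.
ω₂ = ω₁ (r₁/r₂)² = (5.99)(1.04/0.697)² = 13.34 rad/s.
W = ΔKE = ½m(v₂² − v₁²) = 16.21 J.

W ≈ 16.2 J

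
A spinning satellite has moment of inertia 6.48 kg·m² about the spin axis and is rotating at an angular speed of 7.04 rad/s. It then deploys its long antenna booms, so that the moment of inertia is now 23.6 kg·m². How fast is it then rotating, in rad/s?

Angular momentum about the spin axis is conserved since the torque about it is zero.
ω₂ = I₁ω₁ / I₂ = (6.480)(7.04 rad/s) / (23.60) = 1.933 rad/s.

ω₂ ≈ 1.93 rad/s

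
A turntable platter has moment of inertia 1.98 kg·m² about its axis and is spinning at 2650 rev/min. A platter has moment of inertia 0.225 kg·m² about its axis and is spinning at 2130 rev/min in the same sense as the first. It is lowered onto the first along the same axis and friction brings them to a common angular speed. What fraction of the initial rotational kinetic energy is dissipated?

fraction ≈ 0.00366

The coupling torques are internal; angular momentum about the shared axis is conserved.
Taking A's sense as positive: L = (1.980)(2650) + (0.2250)(2130) = 5726 kg·m²·rpm.
Combined I = 1.980 + 0.2250 = 2.205 kg·m².
ω_f = L / I = 5726 / 2.205 = 2597 rpm.
KE_i = ½ΣIω² = 81840 J; KE_f = ½(2.205)(272.0)² = 81540 J.
Fraction dissipated = (KE_i − KE_f)/KE_i = 0.003660.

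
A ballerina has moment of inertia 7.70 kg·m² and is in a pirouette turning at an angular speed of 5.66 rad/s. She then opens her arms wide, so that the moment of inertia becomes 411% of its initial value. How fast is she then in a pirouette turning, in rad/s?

ω₂ ≈ 1.38 rad/s

No external torque acts about the spin axis, so angular momentum is conserved.
I₂ = 4.11 × 7.70 = 31.65 kg·m².
ω₂ = I₁ω₁ / I₂ = (7.700)(5.66 rad/s) / (31.65) = 1.377 rad/s.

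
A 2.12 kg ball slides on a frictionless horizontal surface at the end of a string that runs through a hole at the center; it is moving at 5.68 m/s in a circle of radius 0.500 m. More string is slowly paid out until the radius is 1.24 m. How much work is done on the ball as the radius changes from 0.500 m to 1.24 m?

The only horizontal force on the mass is along the cord (radial), so it exerts no torque about the hole and angular momentum m v r is conserved.
v₂ = v₁ r₁ / r₂ = (5.68)(0.500) / (1.24) = 2.290 m/s.
W = ΔKE = ½m(v₂² − v₁²) = -28.64 J.

W ≈ -28.6 J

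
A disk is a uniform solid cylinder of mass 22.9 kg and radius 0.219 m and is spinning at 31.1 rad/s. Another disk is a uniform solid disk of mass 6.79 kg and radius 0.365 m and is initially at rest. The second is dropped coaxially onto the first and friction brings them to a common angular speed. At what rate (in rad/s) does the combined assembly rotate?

|ω_f| ≈ 17.1 rad/s

The coupling torques are internal; angular momentum about the shared axis is conserved.
Moments of inertia: I_A = ½(22.9)(0.219)² = 0.5492 kg·m²; I_B = ½(6.79)(0.365)² = 0.4523 kg·m².
Taking A's sense as positive: L = (0.5492)(31.1) = 17.08 kg·m²·rad/s.
Combined I = 0.5492 + 0.4523 = 1.001 kg·m².
ω_f = L / I = 17.08 / 1.001 = 17.05 rad/s.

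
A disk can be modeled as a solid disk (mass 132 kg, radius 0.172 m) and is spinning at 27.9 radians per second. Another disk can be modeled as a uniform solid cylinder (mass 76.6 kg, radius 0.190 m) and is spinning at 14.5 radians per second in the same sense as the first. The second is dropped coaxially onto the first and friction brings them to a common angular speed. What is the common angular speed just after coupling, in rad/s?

The coupling torques are internal; angular momentum about the shared axis is conserved.
Moments of inertia: I_A = ½(132)(0.172)² = 1.953 kg·m²; I_B = ½(76.6)(0.190)² = 1.383 kg·m².
Taking A's sense as positive: L = (1.953)(27.9) + (1.383)(14.5) = 74.52 kg·m²·rad/s.
Combined I = 1.953 + 1.383 = 3.335 kg·m².
ω_f = L / I = 74.52 / 3.335 = 22.34 rad/s.

|ω_f| ≈ 22.3 rad/s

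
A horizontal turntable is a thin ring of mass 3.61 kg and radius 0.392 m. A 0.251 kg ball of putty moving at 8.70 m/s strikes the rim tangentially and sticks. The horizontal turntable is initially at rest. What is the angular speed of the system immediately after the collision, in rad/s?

|ω_f| ≈ 1.44 rad/s

The axle reaction passes through the axle and exerts no torque about it; angular momentum about the axle is conserved through the impact.
I_p = (3.61)(0.392)² = 0.5547 kg·m². Taking the sense of the ball of putty's angular momentum as positive, L_{ball} = m v R = (0.251)(8.70)(0.392) = 0.8560 kg·m²/s.
L_i = 0 + 0.8560 = 0.8560 kg·m²/s.
After sticking, I_f = I_p + m R² = 0.5547 + (0.251)(0.392)² = 0.5933 kg·m².
ω_f = L_i / I_f = 0.8560 / 0.5933 = 1.443 rad/s.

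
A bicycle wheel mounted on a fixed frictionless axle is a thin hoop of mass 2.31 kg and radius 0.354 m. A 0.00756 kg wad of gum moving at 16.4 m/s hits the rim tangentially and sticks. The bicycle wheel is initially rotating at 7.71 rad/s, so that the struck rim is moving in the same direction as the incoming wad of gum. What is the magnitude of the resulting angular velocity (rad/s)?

About the axle the impulsive forces during the collision are internal, so angular momentum about that axis is conserved.
I_p = (2.31)(0.354)² = 0.2895 kg·m². Taking the sense of the wad of gum's angular momentum as positive, L_{wad} = m v R = (0.00756)(16.4)(0.354) = 0.04389 kg·m²/s.
L_i = +I_p ω_p + m v R = +(0.2895)(7.71) + 0.04389 = 2.276 kg·m²/s.
After sticking, I_f = I_p + m R² = 0.2895 + (0.00756)(0.354)² = 0.2904 kg·m².
ω_f = L_i / I_f = 2.276 / 0.2904 = 7.836 rad/s.

|ω_f| ≈ 7.84 rad/s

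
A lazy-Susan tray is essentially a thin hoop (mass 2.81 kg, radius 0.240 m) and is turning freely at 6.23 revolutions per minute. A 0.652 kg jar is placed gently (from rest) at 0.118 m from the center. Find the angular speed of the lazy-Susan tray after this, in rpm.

ω_f ≈ 5.90 rpm

No external torque acts about the center; L_before = L_after.
I_p = (2.81)(0.240)² = 0.1619 kg·m².
Added inertia Σmr² = (0.652)(0.118)² = 0.009078 kg·m²; I_f = 0.1619 + 0.009078 = 0.1709 kg·m².
ω_f = I_p ω_i / I_f = (0.1619)(6.23) / 0.1709 = 5.899 rpm.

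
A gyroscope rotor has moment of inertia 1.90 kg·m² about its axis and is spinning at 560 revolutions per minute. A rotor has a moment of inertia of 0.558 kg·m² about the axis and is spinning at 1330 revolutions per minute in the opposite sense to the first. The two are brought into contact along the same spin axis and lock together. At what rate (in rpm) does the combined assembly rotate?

|ω_f| ≈ 131 rpm

No external torque acts about the common axis, so total angular momentum is conserved.
Taking A's sense as positive: L = (1.900)(560) − (0.5580)(1330) = 321.9 kg·m²·rpm.
Combined I = 1.900 + 0.5580 = 2.458 kg·m².
ω_f = L / I = 321.9 / 2.458 = 130.9 rpm.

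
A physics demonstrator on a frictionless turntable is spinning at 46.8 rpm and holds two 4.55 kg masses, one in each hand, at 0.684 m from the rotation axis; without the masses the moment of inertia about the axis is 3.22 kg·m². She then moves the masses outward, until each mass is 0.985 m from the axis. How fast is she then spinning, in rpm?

ω₂ ≈ 29.0 rpm

No external torque acts about the spin axis, so angular momentum is conserved.
I₁ = 3.22 + 2(4.55)(0.684)² = 7.477 kg·m²; I₂ = 3.22 + 2(4.55)(0.985)² = 12.05 kg·m².
ω₂ = I₁ω₁ / I₂ = (7.477)(46.8 rpm) / (12.05) = 29.04 rpm.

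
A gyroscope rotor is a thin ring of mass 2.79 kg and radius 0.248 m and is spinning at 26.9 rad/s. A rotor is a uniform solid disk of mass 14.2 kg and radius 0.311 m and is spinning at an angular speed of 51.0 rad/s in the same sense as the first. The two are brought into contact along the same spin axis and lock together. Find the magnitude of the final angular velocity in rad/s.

The coupling torques are internal; angular momentum about the shared axis is conserved.
Moments of inertia: I_A = (2.79)(0.248)² = 0.1716 kg·m²; I_B = ½(14.2)(0.311)² = 0.6867 kg·m².
Taking A's sense as positive: L = (0.1716)(26.9) + (0.6867)(51.0) = 39.64 kg·m²·rad/s.
Combined I = 0.1716 + 0.6867 = 0.8583 kg·m².
ω_f = L / I = 39.64 / 0.8583 = 46.18 rad/s.

|ω_f| ≈ 46.2 rad/s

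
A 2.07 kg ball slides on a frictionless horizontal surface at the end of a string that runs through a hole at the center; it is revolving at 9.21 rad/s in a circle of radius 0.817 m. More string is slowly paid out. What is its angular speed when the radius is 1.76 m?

ω₂ ≈ 1.98 rad/s

The constraining force is radial, so m r² ω about the center is conserved.
ω₂ = ω₁ (r₁/r₂)² = (9.21)(0.817/1.76)² = 1.985 rad/s.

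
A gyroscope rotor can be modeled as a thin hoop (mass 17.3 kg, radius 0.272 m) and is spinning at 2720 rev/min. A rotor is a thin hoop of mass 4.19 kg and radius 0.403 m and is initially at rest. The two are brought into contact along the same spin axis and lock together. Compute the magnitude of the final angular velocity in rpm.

No external torque acts about the common axis, so total angular momentum is conserved.
Moments of inertia: I_A = (17.3)(0.272)² = 1.280 kg·m²; I_B = (4.19)(0.403)² = 0.6805 kg·m².
Taking A's sense as positive: L = (1.280)(2720) = 3481 kg·m²·rpm.
Combined I = 1.280 + 0.6805 = 1.960 kg·m².
ω_f = L / I = 3481 / 1.960 = 1776 rpm.

|ω_f| ≈ 1780 rpm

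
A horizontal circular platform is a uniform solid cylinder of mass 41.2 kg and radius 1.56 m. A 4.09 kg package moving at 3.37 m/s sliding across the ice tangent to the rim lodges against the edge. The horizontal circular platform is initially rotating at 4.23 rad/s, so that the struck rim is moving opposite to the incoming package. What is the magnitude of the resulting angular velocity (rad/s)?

|ω_f| ≈ 3.17 rad/s

About the central axle the impulsive forces during the collision are internal, so angular momentum about that axis is conserved.
I_p = ½(41.2)(1.56)² = 50.13 kg·m². Taking the sense of the package's angular momentum as positive, L_{package} = m v R = (4.09)(3.37)(1.56) = 21.50 kg·m²/s.
L_i = −I_p ω_p + m v R = −(50.13)(4.23) + 21.50 = -190.6 kg·m²/s.
After sticking, I_f = I_p + m R² = 50.13 + (4.09)(1.56)² = 60.09 kg·m².
ω_f = L_i / I_f = -190.6 / 60.09 = -3.171 rad/s.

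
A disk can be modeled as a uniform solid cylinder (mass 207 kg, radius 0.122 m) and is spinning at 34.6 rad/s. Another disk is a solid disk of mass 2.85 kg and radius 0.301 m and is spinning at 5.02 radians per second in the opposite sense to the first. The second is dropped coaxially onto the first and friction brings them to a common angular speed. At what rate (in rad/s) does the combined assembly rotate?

No external torque acts about the common axis, so total angular momentum is conserved.
Moments of inertia: I_A = ½(207)(0.122)² = 1.540 kg·m²; I_B = ½(2.85)(0.301)² = 0.1291 kg·m².
Taking A's sense as positive: L = (1.540)(34.6) − (0.1291)(5.02) = 52.65 kg·m²·rad/s.
Combined I = 1.540 + 0.1291 = 1.670 kg·m².
ω_f = L / I = 52.65 / 1.670 = 31.54 rad/s.

|ω_f| ≈ 31.5 rad/s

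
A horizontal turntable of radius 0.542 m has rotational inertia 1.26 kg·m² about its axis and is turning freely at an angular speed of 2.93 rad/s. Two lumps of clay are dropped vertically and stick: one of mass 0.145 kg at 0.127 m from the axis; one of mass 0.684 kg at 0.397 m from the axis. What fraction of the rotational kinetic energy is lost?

No external torque acts about the axis; L_before = L_after.
Added inertia Σmr² = (0.145)(0.127)² + (0.684)(0.397)² = 0.1101 kg·m²; I_f = 1.260 + 0.1101 = 1.370 kg·m².
ω_f = I_p ω_i / I_f = (1.260)(2.93) / 1.370 = 2.694 rad/s.
KE_i = ½(1.260)(2.930 rad/s)² = 5.408 J; KE_f = ½(1.370)(2.694)² = 4.974 J.
Fraction lost = 0.08039.

fraction ≈ 0.0804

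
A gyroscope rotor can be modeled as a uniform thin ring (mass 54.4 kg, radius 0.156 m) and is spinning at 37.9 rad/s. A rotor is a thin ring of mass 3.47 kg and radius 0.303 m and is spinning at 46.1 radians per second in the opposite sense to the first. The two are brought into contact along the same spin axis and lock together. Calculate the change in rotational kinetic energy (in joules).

ΔKE ≈ -906 J

No external torque acts about the common axis, so total angular momentum is conserved.
Moments of inertia: I_A = (54.4)(0.156)² = 1.324 kg·m²; I_B = (3.47)(0.303)² = 0.3186 kg·m².
Taking A's sense as positive: L = (1.324)(37.9) − (0.3186)(46.1) = 35.49 kg·m²·rad/s.
Combined I = 1.324 + 0.3186 = 1.642 kg·m².
ω_f = L / I = 35.49 / 1.642 = 21.61 rad/s.
KE_i = ½ΣIω² = 1289 J; KE_f = ½(1.642)(21.61)² = 383.4 J.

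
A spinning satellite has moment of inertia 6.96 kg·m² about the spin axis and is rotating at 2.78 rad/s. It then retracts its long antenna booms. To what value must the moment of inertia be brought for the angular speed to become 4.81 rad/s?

No external torque acts about the spin axis, so angular momentum is conserved.
I₂ = I₁ω₁ / ω₂ = (6.96)(2.78) / (4.81) = 4.023 kg·m².

I₂ ≈ 4.02 kg·m²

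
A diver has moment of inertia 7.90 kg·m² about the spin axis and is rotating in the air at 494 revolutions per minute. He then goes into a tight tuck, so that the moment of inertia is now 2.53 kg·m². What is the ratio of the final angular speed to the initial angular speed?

With no external torque about the axis, L is conserved: I₁ω₁ = I₂ω₂.
ω₂/ω₁ = I₁/I₂ = 7.900 / 2.530 = 3.123.

ω₂/ω₁ ≈ 3.12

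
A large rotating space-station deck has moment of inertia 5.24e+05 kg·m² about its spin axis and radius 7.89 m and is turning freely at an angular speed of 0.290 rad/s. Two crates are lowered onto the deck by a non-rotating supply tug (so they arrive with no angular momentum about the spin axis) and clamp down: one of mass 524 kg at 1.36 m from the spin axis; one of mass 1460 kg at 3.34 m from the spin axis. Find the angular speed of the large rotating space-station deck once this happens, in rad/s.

ω_f ≈ 0.281 rad/s

No external torque acts about the spin axis; L_before = L_after.
Added inertia Σmr² = (524)(1.36)² + (1460)(3.34)² = 17260 kg·m²; I_f = 5.240e+05 + 17260 = 5.413e+05 kg·m².
ω_f = I_p ω_i / I_f = (5.240e+05)(0.290) / 5.413e+05 = 0.2808 rad/s.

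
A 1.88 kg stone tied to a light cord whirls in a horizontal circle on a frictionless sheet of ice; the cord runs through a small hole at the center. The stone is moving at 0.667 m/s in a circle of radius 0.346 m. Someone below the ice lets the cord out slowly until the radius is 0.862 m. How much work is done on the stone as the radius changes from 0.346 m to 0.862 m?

Central (radial) force ⇒ zero torque about the center ⇒ m v r is constant.
v₂ = v₁ r₁ / r₂ = (0.667)(0.346) / (0.862) = 0.2677 m/s.
W = ΔKE = ½m(v₂² − v₁²) = -0.3508 J.

W ≈ -0.351 J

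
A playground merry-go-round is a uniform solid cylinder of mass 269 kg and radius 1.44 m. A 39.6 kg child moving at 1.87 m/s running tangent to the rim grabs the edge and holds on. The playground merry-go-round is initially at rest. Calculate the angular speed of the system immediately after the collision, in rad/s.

About the axle the impulsive forces during the collision are internal, so angular momentum about that axis is conserved.
I_p = ½(269)(1.44)² = 278.9 kg·m². Taking the sense of the child's angular momentum as positive, L_{child} = m v R = (39.6)(1.87)(1.44) = 106.6 kg·m²/s.
L_i = 0 + 106.6 = 106.6 kg·m²/s.
After sticking, I_f = I_p + m R² = 278.9 + (39.6)(1.44)² = 361.0 kg·m².
ω_f = L_i / I_f = 106.6 / 361.0 = 0.2954 rad/s.

|ω_f| ≈ 0.295 rad/s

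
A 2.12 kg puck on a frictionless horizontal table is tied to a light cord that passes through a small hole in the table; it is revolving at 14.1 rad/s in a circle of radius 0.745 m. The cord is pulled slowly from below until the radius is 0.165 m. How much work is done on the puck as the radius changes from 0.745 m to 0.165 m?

The constraining force is radial, so m r² ω about the center is conserved.
ω₂ = ω₁ (r₁/r₂)² = (14.1)(0.745/0.165)² = 287.5 rad/s.
W = ΔKE = ½m(v₂² − v₁²) = 2268 J.

W ≈ 2270 J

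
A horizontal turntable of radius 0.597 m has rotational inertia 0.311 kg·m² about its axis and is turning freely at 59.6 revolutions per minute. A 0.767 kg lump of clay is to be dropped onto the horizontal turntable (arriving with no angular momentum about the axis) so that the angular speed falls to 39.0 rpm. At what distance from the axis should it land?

r ≈ 0.463 m

No external torque acts about the axis; L_before = L_after.
I_p ω_i = (I_p + m r²) ω_f ⇒ m r² = I_p(ω_i/ω_f − 1) = 0.3110(59.6/39.0 − 1) = 0.1643 kg·m².
r = √(0.1643/0.767) = 0.4628 m.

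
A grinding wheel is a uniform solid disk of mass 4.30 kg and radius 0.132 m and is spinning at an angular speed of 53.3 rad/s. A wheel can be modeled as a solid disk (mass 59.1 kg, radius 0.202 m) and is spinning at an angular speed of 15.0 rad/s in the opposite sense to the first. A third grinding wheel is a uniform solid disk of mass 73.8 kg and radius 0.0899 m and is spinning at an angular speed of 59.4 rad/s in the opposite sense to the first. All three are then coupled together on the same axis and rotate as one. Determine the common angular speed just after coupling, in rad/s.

No external torque acts about the common axis, so total angular momentum is conserved.
Moments of inertia: I_A = ½(4.30)(0.132)² = 0.03746 kg·m²; I_B = ½(59.1)(0.202)² = 1.206 kg·m²; I_C = ½(73.8)(0.0899)² = 0.2982 kg·m².
Taking A's sense as positive: L = (0.03746)(53.3) − (1.206)(15.0) − (0.2982)(59.4) = -33.80 kg·m²·rad/s.
Combined I = 0.03746 + 1.206 + 0.2982 = 1.541 kg·m².
ω_f = L / I = -33.80 / 1.541 = -21.93 rad/s.

|ω_f| ≈ 21.9 rad/s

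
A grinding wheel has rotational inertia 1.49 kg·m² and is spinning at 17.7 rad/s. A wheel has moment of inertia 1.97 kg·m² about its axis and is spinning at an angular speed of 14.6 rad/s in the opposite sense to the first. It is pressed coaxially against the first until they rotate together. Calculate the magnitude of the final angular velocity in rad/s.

|ω_f| ≈ 0.690 rad/s

No external torque acts about the common axis, so total angular momentum is conserved.
Taking A's sense as positive: L = (1.490)(17.7) − (1.970)(14.6) = -2.389 kg·m²·rad/s.
Combined I = 1.490 + 1.970 = 3.460 kg·m².
ω_f = L / I = -2.389 / 3.460 = -0.6905 rad/s.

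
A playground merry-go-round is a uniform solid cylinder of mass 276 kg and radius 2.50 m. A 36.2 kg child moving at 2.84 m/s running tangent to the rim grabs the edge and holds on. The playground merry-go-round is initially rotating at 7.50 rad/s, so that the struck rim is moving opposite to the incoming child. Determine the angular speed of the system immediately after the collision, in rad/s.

|ω_f| ≈ 5.71 rad/s

The axle reaction passes through the axle and exerts no torque about it; angular momentum about the axle is conserved through the impact.
I_p = ½(276)(2.50)² = 862.5 kg·m². Taking the sense of the child's angular momentum as positive, L_{child} = m v R = (36.2)(2.84)(2.50) = 257.0 kg·m²/s.
L_i = −I_p ω_p + m v R = −(862.5)(7.50) + 257.0 = -6212 kg·m²/s.
After sticking, I_f = I_p + m R² = 862.5 + (36.2)(2.50)² = 1089 kg·m².
ω_f = L_i / I_f = -6212 / 1089 = -5.705 rad/s.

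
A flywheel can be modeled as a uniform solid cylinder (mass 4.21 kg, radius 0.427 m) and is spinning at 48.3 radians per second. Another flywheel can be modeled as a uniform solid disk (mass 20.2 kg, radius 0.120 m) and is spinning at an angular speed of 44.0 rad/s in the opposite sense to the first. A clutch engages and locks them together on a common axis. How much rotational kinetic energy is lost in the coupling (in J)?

ΔKE lost ≈ 449 J

No external torque acts about the common axis, so total angular momentum is conserved.
Moments of inertia: I_A = ½(4.21)(0.427)² = 0.3838 kg·m²; I_B = ½(20.2)(0.120)² = 0.1454 kg·m².
Taking A's sense as positive: L = (0.3838)(48.3) − (0.1454)(44.0) = 12.14 kg·m²·rad/s.
Combined I = 0.3838 + 0.1454 = 0.5292 kg·m².
ω_f = L / I = 12.14 / 0.5292 = 22.94 rad/s.
KE_i = ½ΣIω² = 588.5 J; KE_f = ½(0.5292)(22.94)² = 139.2 J.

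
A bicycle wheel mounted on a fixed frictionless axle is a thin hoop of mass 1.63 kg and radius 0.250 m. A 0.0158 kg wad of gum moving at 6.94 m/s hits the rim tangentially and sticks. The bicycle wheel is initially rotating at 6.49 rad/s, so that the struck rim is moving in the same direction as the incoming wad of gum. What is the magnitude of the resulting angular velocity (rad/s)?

About the axle the impulsive forces during the collision are internal, so angular momentum about that axis is conserved.
I_p = (1.63)(0.250)² = 0.1019 kg·m². Taking the sense of the wad of gum's angular momentum as positive, L_{wad} = m v R = (0.0158)(6.94)(0.250) = 0.02741 kg·m²/s.
L_i = +I_p ω_p + m v R = +(0.1019)(6.49) + 0.02741 = 0.6886 kg·m²/s.
After sticking, I_f = I_p + m R² = 0.1019 + (0.0158)(0.250)² = 0.1029 kg·m².
ω_f = L_i / I_f = 0.6886 / 0.1029 = 6.694 rad/s.

|ω_f| ≈ 6.69 rad/s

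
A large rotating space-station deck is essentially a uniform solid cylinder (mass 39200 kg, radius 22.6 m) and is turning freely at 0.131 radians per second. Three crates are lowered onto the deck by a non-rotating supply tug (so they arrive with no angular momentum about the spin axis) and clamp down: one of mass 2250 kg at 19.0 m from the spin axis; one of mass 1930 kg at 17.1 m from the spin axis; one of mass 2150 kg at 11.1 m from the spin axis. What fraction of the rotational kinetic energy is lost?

fraction ≈ 0.141

No external torque acts about the spin axis; L_before = L_after.
I_p = ½(39200)(22.6)² = 1.001e+07 kg·m².
Added inertia Σmr² = (2250)(19.0)² + (1930)(17.1)² + (2150)(11.1)² = 1.642e+06 kg·m²; I_f = 1.001e+07 + 1.642e+06 = 1.165e+07 kg·m².
ω_f = I_p ω_i / I_f = (1.001e+07)(0.131) / 1.165e+07 = 0.1125 rad/s.
KE_i = ½(1.001e+07)(0.1310 rad/s)² = 85900 J; KE_f = ½(1.165e+07)(0.1125)² = 73800 J.
Fraction lost = 0.1409.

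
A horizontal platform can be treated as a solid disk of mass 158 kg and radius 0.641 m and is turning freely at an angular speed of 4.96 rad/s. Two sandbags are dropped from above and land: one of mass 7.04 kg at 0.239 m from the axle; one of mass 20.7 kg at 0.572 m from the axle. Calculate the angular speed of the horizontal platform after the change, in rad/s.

No external torque acts about the axle; L_before = L_after.
I_p = ½(158)(0.641)² = 32.46 kg·m².
Added inertia Σmr² = (7.04)(0.239)² + (20.7)(0.572)² = 7.175 kg·m²; I_f = 32.46 + 7.175 = 39.63 kg·m².
ω_f = I_p ω_i / I_f = (32.46)(4.96) / 39.63 = 4.062 rad/s.

ω_f ≈ 4.06 rad/s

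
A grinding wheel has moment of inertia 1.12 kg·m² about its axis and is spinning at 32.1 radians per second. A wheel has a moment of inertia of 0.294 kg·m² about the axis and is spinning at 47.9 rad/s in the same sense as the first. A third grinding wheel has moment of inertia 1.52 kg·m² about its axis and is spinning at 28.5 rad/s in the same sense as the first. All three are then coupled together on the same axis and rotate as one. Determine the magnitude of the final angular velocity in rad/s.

The coupling torques are internal; angular momentum about the shared axis is conserved.
Taking A's sense as positive: L = (1.120)(32.1) + (0.2940)(47.9) + (1.520)(28.5) = 93.35 kg·m²·rad/s.
Combined I = 1.120 + 0.2940 + 1.520 = 2.934 kg·m².
ω_f = L / I = 93.35 / 2.934 = 31.82 rad/s.

|ω_f| ≈ 31.8 rad/s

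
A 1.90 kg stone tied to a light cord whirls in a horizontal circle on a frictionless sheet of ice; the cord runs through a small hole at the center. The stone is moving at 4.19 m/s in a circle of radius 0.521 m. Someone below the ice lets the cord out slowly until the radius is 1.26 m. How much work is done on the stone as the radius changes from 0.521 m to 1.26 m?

W ≈ -13.8 J

Central (radial) force ⇒ zero torque about the center ⇒ m v r is constant.
v₂ = v₁ r₁ / r₂ = (4.19)(0.521) / (1.26) = 1.733 m/s.
W = ΔKE = ½m(v₂² − v₁²) = -13.83 J.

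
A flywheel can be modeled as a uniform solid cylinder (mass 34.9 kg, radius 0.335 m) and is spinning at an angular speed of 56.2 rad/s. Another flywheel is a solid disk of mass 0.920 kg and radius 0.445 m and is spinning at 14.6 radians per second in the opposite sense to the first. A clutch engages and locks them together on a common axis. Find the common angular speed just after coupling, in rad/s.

|ω_f| ≈ 53.1 rad/s

The coupling torques are internal; angular momentum about the shared axis is conserved.
Moments of inertia: I_A = ½(34.9)(0.335)² = 1.958 kg·m²; I_B = ½(0.920)(0.445)² = 0.09109 kg·m².
Taking A's sense as positive: L = (1.958)(56.2) − (0.09109)(14.6) = 108.7 kg·m²·rad/s.
Combined I = 1.958 + 0.09109 = 2.049 kg·m².
ω_f = L / I = 108.7 / 2.049 = 53.05 rad/s.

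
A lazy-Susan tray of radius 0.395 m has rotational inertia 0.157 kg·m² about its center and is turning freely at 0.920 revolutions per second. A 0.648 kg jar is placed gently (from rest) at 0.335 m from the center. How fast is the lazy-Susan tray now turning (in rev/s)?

The added mass arrives with no angular momentum about the center, and any external torque about the center is negligible, so the system's angular momentum is conserved.
Added inertia Σmr² = (0.648)(0.335)² = 0.07272 kg·m²; I_f = 0.1570 + 0.07272 = 0.2297 kg·m².
ω_f = I_p ω_i / I_f = (0.1570)(0.920) / 0.2297 = 0.6288 rev/s.

ω_f ≈ 0.629 rev/s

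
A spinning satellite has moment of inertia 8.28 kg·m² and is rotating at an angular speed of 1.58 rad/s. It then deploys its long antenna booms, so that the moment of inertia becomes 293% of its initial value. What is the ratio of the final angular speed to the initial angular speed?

With no external torque about the axis, L is conserved: I₁ω₁ = I₂ω₂.
I₂ = 2.93 × 8.28 = 24.26 kg·m².
ω₂/ω₁ = I₁/I₂ = 8.280 / 24.26 = 0.3413.

ω₂/ω₁ ≈ 0.341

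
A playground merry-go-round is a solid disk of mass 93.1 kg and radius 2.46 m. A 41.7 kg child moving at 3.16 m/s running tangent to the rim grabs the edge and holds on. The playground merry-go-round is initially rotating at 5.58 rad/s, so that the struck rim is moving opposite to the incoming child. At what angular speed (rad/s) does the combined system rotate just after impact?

|ω_f| ≈ 2.34 rad/s

About the axle the impulsive forces during the collision are internal, so angular momentum about that axis is conserved.
I_p = ½(93.1)(2.46)² = 281.7 kg·m². Taking the sense of the child's angular momentum as positive, L_{child} = m v R = (41.7)(3.16)(2.46) = 324.2 kg·m²/s.
L_i = −I_p ω_p + m v R = −(281.7)(5.58) + 324.2 = -1248 kg·m²/s.
After sticking, I_f = I_p + m R² = 281.7 + (41.7)(2.46)² = 534.1 kg·m².
ω_f = L_i / I_f = -1248 / 534.1 = -2.336 rad/s.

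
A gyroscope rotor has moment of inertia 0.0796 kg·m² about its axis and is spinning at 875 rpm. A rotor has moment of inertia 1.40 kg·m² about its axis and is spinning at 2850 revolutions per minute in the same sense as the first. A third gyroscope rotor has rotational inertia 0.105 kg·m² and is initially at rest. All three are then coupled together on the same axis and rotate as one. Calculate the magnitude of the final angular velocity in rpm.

The coupling torques are internal; angular momentum about the shared axis is conserved.
Taking A's sense as positive: L = (0.07960)(875) + (1.400)(2850) = 4060 kg·m²·rpm.
Combined I = 0.07960 + 1.400 + 0.1050 = 1.585 kg·m².
ω_f = L / I = 4060 / 1.585 = 2562 rpm.

|ω_f| ≈ 2560 rpm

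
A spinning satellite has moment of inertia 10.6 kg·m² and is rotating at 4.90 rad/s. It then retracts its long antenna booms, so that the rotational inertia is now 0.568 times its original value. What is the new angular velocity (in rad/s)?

With no external torque about the axis, L is conserved: I₁ω₁ = I₂ω₂.
I₂ = 0.568 × 10.6 = 6.021 kg·m².
ω₂ = I₁ω₁ / I₂ = (10.60)(4.90 rad/s) / (6.021) = 8.627 rad/s.

ω₂ ≈ 8.63 rad/s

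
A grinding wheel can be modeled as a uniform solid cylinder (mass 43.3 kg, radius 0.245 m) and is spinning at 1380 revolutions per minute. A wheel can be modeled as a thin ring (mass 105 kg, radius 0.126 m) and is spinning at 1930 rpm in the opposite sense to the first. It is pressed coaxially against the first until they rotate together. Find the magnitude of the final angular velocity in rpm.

The coupling torques are internal; angular momentum about the shared axis is conserved.
Moments of inertia: I_A = ½(43.3)(0.245)² = 1.300 kg·m²; I_B = (105)(0.126)² = 1.667 kg·m².
Taking A's sense as positive: L = (1.300)(1380) − (1.667)(1930) = -1424 kg·m²·rpm.
Combined I = 1.300 + 1.667 = 2.967 kg·m².
ω_f = L / I = -1424 / 2.967 = -480.0 rpm.

|ω_f| ≈ 480 rpm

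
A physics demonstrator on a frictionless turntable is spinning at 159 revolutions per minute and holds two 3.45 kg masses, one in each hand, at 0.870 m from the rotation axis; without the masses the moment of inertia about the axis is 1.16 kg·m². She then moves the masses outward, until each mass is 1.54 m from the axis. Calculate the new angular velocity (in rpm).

ω₂ ≈ 57.9 rpm

With no external torque about the axis, L is conserved: I₁ω₁ = I₂ω₂.
I₁ = 1.16 + 2(3.45)(0.870)² = 6.383 kg·m²; I₂ = 1.16 + 2(3.45)(1.54)² = 17.52 kg·m².
ω₂ = I₁ω₁ / I₂ = (6.383)(159 rpm) / (17.52) = 57.91 rpm.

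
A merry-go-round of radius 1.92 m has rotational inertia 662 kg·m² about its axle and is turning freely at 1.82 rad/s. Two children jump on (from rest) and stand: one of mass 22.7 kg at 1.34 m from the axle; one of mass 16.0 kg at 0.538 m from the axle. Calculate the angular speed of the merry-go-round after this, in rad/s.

ω_f ≈ 1.70 rad/s

The added mass arrives with no angular momentum about the axle, and any external torque about the axle is negligible, so the system's angular momentum is conserved.
Added inertia Σmr² = (22.7)(1.34)² + (16.0)(0.538)² = 45.39 kg·m²; I_f = 662.0 + 45.39 = 707.4 kg·m².
ω_f = I_p ω_i / I_f = (662.0)(1.82) / 707.4 = 1.703 rad/s.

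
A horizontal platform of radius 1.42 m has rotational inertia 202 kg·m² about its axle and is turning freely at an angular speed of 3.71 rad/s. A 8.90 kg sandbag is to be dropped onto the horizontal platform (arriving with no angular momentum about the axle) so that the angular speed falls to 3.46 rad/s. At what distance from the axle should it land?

The added mass arrives with no angular momentum about the axle, and any external torque about the axle is negligible, so the system's angular momentum is conserved.
I_p ω_i = (I_p + m r²) ω_f ⇒ m r² = I_p(ω_i/ω_f − 1) = 202.0(3.71/3.46 − 1) = 14.60 kg·m².
r = √(14.60/8.90) = 1.281 m.

r ≈ 1.28 m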